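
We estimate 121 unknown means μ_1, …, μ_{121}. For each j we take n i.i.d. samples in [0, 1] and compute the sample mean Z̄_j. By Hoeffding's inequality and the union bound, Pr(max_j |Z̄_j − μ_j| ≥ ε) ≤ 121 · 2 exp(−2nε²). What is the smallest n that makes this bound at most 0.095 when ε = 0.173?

Need 2·121·exp(−2nε²) ≤ 0.095, i.e. exp(−2nε²) ≤ 0.095/242.
So 2nε² ≥ ln(242/0.095) = 7.842816.
Hence n ≥ 7.842816/(2·0.173²) = 131.024.
The smallest integer n is 132.

132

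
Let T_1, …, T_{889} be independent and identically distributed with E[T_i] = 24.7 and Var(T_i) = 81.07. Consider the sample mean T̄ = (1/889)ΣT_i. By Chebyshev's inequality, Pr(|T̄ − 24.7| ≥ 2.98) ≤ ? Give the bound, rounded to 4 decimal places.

Var(T̄) = Var(T_i)/n = 81.07/889 = 0.091192.
Chebyshev: Pr(|T̄ − 24.7| ≥ 2.98) ≤ Var(T̄)/(2.98)² = 81.07/(889·2.98²) = 0.0103.

0.0103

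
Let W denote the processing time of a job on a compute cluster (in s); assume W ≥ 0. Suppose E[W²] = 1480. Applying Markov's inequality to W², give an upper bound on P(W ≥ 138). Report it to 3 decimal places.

0.078

Since W ≥ 0, the event {W ≥ 138} is the same as {W² ≥ 19044}.
Markov's inequality applied to W² gives P(W² ≥ 19044) ≤ E[W²]/19044 = 1480/19044 = 0.0777.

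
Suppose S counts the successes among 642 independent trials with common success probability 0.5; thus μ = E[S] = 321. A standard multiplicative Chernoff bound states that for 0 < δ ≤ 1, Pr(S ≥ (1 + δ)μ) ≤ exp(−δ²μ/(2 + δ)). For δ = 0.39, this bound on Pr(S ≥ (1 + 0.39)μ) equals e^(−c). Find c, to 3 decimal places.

c = δ²μ/(2 + δ) = 0.39²·321/(2 + 0.39) = 20.4285.

20.428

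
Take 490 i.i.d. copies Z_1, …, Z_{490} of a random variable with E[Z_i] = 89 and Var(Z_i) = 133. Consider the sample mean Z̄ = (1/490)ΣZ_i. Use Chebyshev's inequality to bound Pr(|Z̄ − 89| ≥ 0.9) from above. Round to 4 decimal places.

Var(Z̄) = Var(Z_i)/n = 133/490 = 0.27143.
Chebyshev: Pr(|Z̄ − 89| ≥ 0.9) ≤ Var(Z̄)/(0.9)² = 133/(490·0.9²) = 0.3351.

0.3351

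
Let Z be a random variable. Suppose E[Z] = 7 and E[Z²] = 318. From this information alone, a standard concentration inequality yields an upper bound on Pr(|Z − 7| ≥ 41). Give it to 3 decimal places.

The first two moments determine the variance, so Chebyshev's inequality is the sharpest standard bound available.
Var(Z) = E[Z²] − (E[Z])² = 318 − 49 = 269.
Chebyshev's inequality: Pr(|Z − μ| ≥ t) ≤ Var(Z)/t² = 269/1681 = 0.1600.

0.160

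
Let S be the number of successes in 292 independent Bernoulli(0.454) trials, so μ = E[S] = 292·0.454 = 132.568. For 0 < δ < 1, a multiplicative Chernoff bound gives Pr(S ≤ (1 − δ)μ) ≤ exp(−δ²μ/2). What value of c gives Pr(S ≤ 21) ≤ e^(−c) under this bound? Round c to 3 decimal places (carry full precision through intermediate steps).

Write 21 = (1 − δ)μ, so δ = 1 − 21/132.568 = 0.8415907…
Then the exponent is δ²μ/2 = (μ − 21)²/(2μ) = 46.947297.

46.947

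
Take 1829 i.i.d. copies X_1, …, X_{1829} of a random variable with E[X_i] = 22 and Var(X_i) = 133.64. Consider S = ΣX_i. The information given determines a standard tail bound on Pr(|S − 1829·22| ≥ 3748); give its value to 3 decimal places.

With mean and variance of each term known, Chebyshev's inequality bounds the deviation of the sum (or sample mean).
Var(S) = n·Var(X_i) = 1829·133.64 = 244427.56.
Chebyshev: Pr(|S − 1829·22| ≥ 3748) ≤ Var(S)/3748² = 244427.56/14047504 = 0.0174.

0.017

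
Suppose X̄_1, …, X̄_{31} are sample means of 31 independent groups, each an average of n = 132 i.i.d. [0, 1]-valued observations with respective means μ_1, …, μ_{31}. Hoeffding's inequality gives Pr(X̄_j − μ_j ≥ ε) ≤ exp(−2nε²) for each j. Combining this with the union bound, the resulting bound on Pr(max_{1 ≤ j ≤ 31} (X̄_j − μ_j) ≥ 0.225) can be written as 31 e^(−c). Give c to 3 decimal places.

Union bound over the 31 events: Pr(max_{1 ≤ j ≤ 31} (X̄_j − μ_j) ≥ 0.225) ≤ 31·exp(−2nε²) = 31 exp(−2·132·0.225²).
So c = 2·132·0.225² = 13.3650.

13.365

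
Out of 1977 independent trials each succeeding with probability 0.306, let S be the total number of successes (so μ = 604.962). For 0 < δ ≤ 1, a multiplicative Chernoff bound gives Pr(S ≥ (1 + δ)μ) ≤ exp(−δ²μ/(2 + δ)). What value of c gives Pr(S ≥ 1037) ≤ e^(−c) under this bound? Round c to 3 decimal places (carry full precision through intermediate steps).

113.679

Write 1037 = (1 + δ)μ, so δ = 1037/604.962 − 1 = 0.7141573…
Then the exponent is δ²μ/(2 + δ) = (1037 − μ)² / (μ·(2 + δ)) = 113.679143.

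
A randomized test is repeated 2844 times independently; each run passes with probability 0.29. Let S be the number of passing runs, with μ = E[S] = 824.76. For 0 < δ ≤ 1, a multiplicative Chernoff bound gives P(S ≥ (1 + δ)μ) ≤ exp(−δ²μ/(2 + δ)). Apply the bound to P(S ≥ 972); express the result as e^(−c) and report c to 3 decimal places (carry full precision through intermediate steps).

Write 972 = (1 + δ)μ, so δ = 972/824.76 − 1 = 0.1785247…
Then the exponent is δ²μ/(2 + δ) = (972 − μ)² / (μ·(2 + δ)) = 12.065951.

12.066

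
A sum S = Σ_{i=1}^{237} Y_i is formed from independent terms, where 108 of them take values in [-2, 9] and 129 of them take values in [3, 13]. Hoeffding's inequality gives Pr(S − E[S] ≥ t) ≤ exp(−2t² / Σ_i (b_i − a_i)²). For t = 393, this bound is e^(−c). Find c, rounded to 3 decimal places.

11.895

Σ(b_i − a_i)² = 108·11² + 129·10² = 25968.
c = 2t² / 25968 = 2·393² / 25968 = 11.8953.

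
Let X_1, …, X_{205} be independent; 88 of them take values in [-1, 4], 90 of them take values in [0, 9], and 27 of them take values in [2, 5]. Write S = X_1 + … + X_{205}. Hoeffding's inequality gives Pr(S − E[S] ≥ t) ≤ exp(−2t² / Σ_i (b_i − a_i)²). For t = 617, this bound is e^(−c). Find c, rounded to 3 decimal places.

Σ(b_i − a_i)² = 88·5² + 90·9² + 27·3² = 9733.
c = 2t² / 9733 = 2·617² / 9733 = 78.2264.

78.226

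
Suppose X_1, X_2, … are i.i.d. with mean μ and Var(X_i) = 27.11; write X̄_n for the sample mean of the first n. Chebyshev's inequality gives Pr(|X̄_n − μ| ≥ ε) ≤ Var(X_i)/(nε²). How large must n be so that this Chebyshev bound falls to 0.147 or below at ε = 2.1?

Require 27.11/(n·2.1²) ≤ 0.147, i.e. n ≥ 27.11/(0.147·2.1²) = 41.819.
The smallest integer n is 42.

42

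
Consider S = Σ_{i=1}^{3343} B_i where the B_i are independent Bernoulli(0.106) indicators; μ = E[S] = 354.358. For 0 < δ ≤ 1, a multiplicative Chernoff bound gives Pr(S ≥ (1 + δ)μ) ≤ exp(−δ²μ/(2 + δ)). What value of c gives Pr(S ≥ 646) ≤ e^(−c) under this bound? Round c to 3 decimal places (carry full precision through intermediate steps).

Write 646 = (1 + δ)μ, so δ = 646/354.358 − 1 = 0.8230151…
Then the exponent is δ²μ/(2 + δ) = (646 − μ)² / (μ·(2 + δ)) = 85.024617.

85.025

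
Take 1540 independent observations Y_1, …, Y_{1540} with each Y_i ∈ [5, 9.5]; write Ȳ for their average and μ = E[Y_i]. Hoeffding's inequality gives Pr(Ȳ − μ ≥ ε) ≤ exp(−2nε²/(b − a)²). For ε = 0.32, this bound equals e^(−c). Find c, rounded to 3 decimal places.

15.575

c = 2nε²/(b − a)² = 2·1540·0.32² / 4.5² = 15.5749.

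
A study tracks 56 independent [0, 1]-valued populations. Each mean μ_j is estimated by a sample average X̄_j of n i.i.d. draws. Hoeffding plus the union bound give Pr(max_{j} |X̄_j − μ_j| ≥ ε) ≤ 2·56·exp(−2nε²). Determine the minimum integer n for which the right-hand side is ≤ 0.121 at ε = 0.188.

Need 2·56·exp(−2nε²) ≤ 0.121, i.e. exp(−2nε²) ≤ 0.121/112.
So 2nε² ≥ ln(112/0.121) = 6.830464.
Hence n ≥ 6.830464/(2·0.188²) = 96.628.
The smallest integer n is 97.

97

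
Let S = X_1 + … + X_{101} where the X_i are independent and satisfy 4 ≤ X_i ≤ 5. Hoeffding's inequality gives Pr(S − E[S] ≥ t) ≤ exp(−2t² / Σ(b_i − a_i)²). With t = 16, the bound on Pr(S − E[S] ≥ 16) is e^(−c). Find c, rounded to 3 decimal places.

5.069

Σ(b_i − a_i)² = 101·(1)² = 101.
c = 2t²/101 = 2·16²/101 = 5.0693.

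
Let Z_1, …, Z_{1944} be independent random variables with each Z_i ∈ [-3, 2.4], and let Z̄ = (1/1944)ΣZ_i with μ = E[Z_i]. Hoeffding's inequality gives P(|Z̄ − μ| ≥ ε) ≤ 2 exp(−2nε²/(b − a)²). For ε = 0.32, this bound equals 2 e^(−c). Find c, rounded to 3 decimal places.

c = 2nε²/(b − a)² = 2·1944·0.32² / 5.4² = 13.6533.

13.653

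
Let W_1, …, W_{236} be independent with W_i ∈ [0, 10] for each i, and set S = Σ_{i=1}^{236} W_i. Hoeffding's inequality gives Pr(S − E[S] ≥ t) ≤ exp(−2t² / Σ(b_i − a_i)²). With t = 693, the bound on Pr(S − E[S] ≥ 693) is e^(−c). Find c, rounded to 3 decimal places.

Σ(b_i − a_i)² = 236·(10)² = 23600.
c = 2t²/23600 = 2·693²/23600 = 40.6991.

40.699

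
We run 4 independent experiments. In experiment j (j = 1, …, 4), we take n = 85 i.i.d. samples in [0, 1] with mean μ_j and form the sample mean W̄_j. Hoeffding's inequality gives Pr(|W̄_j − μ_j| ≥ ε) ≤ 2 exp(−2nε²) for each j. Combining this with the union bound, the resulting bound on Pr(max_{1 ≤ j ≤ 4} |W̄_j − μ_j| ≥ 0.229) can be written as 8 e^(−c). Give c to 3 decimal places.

8.915

Union bound over the 4 events: Pr(max_{1 ≤ j ≤ 4} |W̄_j − μ_j| ≥ 0.229) ≤ 4·2·exp(−2nε²) = 8 exp(−2·85·0.229²).
So c = 2·85·0.229² = 8.9150.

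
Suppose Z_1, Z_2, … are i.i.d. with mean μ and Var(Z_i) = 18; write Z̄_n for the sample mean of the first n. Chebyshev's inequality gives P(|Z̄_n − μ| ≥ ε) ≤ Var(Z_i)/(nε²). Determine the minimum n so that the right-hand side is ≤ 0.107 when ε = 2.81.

22

Require 18/(n·2.81²) ≤ 0.107, i.e. n ≥ 18/(0.107·2.81²) = 21.305.
The smallest integer n is 22.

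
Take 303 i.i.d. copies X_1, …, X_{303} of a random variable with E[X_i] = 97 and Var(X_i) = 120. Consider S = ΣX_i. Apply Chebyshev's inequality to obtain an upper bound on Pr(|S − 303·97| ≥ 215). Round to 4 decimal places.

0.7866

Var(S) = n·Var(X_i) = 303·120 = 36360.
Chebyshev: Pr(|S − 303·97| ≥ 215) ≤ Var(S)/215² = 36360/46225 = 0.7866.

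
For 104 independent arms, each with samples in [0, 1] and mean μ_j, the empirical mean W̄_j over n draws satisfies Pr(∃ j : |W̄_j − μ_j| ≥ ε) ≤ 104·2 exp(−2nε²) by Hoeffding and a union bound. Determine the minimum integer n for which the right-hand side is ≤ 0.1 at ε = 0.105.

347

Need 2·104·exp(−2nε²) ≤ 0.1, i.e. exp(−2nε²) ≤ 0.1/208.
So 2nε² ≥ ln(208/0.1) = 7.640123.
Hence n ≥ 7.640123/(2·0.105²) = 346.491.
The smallest integer n is 347.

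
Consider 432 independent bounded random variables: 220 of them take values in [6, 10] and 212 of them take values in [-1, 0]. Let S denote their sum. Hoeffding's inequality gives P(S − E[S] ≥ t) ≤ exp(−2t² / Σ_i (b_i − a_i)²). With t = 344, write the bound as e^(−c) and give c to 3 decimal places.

Σ(b_i − a_i)² = 220·4² + 212·1² = 3732.
c = 2t² / 3732 = 2·344² / 3732 = 63.4169.

63.417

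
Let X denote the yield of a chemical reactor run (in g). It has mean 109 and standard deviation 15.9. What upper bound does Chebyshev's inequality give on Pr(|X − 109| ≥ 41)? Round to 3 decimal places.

0.150

Chebyshev: Pr(|X − μ| ≥ t) ≤ Var(X)/t².
Var(X) = σ² = 15.9² = 252.81.
Bound = 252.81 / 1681 = 0.1504.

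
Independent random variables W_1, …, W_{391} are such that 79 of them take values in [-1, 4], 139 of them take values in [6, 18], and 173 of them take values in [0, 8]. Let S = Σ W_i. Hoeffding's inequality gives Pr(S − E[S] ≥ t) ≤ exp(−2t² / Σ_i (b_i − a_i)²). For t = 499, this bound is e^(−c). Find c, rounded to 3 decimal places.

Σ(b_i − a_i)² = 79·5² + 139·12² + 173·8² = 33063.
c = 2t² / 33063 = 2·499² / 33063 = 15.0622.

15.062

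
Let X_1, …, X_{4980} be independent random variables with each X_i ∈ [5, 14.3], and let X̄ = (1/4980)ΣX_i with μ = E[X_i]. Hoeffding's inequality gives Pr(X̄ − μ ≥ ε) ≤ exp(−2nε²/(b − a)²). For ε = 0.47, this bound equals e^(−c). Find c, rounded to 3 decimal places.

25.438

c = 2nε²/(b − a)² = 2·4980·0.47² / 9.3² = 25.4384.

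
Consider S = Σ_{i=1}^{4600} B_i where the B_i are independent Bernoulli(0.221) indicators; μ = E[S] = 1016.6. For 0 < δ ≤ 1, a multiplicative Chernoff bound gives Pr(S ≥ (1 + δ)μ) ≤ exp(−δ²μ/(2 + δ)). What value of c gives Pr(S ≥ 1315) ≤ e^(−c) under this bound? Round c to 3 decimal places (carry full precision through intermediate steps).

Write 1315 = (1 + δ)μ, so δ = 1315/1016.6 − 1 = 0.2935274…
Then the exponent is δ²μ/(2 + δ) = (1315 − μ)² / (μ·(2 + δ)) = 38.189466.

38.189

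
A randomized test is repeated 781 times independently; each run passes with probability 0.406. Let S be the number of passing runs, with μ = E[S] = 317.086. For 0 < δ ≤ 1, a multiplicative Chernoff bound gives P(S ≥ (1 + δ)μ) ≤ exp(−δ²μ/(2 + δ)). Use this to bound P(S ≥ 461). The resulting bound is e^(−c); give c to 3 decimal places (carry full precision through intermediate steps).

26.618

Write 461 = (1 + δ)μ, so δ = 461/317.086 − 1 = 0.4538643…
Then the exponent is δ²μ/(2 + δ) = (461 − μ)² / (μ·(2 + δ)) = 26.618188.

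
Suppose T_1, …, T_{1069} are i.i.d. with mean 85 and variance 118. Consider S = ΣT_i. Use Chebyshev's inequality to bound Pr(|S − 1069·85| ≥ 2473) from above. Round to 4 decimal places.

0.0206

Var(S) = n·Var(T_i) = 1069·118 = 126142.
Chebyshev: Pr(|S − 1069·85| ≥ 2473) ≤ Var(S)/2473² = 126142/6115729 = 0.0206.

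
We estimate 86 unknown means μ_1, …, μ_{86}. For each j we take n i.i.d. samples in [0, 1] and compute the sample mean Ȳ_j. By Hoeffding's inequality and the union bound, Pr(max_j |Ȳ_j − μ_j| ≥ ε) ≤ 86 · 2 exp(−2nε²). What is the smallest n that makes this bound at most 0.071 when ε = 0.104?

361

Need 2·86·exp(−2nε²) ≤ 0.071, i.e. exp(−2nε²) ≤ 0.071/172.
So 2nε² ≥ ln(172/0.071) = 7.792570.
Hence n ≥ 7.792570/(2·0.104²) = 360.233.
The smallest integer n is 361.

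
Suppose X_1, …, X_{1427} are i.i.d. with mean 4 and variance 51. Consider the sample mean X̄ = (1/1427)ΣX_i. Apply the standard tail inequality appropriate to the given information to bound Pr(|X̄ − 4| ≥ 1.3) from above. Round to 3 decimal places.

0.021

With mean and variance of each term known, Chebyshev's inequality bounds the deviation of the sum (or sample mean).
Var(X̄) = Var(X_i)/n = 51/1427 = 0.035739.
Chebyshev: Pr(|X̄ − 4| ≥ 1.3) ≤ Var(X̄)/(1.3)² = 51/(1427·1.3²) = 0.0211.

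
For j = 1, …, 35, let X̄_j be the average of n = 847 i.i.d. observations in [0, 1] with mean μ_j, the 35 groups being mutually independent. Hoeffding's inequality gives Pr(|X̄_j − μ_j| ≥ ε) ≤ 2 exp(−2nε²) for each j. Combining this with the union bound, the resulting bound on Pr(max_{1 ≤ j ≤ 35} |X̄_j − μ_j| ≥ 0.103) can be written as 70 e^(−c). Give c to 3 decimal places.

Union bound over the 35 events: Pr(max_{1 ≤ j ≤ 35} |X̄_j − μ_j| ≥ 0.103) ≤ 35·2·exp(−2nε²) = 70 exp(−2·847·0.103²).
So c = 2·847·0.103² = 17.9716.

17.972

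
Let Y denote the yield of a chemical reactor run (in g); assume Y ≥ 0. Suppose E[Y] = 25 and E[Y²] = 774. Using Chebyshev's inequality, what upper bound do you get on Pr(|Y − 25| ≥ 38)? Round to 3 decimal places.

0.103

Var(Y) = E[Y²] − (E[Y])² = 774 − 625 = 149.
Chebyshev's inequality: Pr(|Y − μ| ≥ t) ≤ Var(Y)/t² = 149/1444 = 0.1032.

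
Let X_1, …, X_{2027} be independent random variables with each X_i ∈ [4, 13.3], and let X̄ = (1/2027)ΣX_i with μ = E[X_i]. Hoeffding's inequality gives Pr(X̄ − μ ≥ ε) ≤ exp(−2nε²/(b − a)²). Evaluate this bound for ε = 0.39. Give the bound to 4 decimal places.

0.0008

Exponent: 2nε²/(b − a)² = 2·2027·0.39² / 9.3² = 7.12930.
Bound = exp(−7.12930) = 0.00080.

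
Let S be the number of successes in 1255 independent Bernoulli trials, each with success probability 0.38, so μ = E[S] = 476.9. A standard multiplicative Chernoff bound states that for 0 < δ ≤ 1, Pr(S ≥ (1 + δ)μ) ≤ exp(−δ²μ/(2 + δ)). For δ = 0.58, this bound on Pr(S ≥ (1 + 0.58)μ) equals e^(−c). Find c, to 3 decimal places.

62.182

c = δ²μ/(2 + δ) = 0.58²·476.9/(2 + 0.58) = 62.1818.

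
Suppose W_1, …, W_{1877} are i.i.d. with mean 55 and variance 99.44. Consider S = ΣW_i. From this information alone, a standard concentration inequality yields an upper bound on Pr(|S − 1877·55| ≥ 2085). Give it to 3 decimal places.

With mean and variance of each term known, Chebyshev's inequality bounds the deviation of the sum (or sample mean).
Var(S) = n·Var(W_i) = 1877·99.44 = 186648.88.
Chebyshev: Pr(|S − 1877·55| ≥ 2085) ≤ Var(S)/2085² = 186648.88/4347225 = 0.0429.

0.043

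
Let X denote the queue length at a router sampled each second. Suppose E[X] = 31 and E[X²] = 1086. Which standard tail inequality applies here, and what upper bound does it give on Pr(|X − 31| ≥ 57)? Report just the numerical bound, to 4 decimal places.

The first two moments determine the variance, so Chebyshev's inequality is the sharpest standard bound available.
Var(X) = E[X²] − (E[X])² = 1086 − 961 = 125.
Chebyshev's inequality: Pr(|X − μ| ≥ t) ≤ Var(X)/t² = 125/3249 = 0.0385.

0.0385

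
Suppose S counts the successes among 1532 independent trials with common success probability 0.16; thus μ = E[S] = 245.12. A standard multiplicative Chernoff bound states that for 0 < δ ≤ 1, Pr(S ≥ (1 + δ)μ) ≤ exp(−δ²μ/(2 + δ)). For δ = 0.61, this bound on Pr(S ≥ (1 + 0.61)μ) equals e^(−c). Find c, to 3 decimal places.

c = δ²μ/(2 + δ) = 0.61²·245.12/(2 + 0.61) = 34.9460.

34.946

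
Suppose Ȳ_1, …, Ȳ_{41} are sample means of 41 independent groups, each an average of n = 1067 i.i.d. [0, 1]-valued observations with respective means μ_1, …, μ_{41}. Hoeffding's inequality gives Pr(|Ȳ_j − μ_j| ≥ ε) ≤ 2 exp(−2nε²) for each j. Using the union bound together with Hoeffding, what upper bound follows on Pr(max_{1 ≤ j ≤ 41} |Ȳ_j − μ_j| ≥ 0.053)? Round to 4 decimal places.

0.2044

Per-experiment Hoeffding bound: 2·exp(−2·1067·0.053²) = 2·exp(−5.99441) = 0.0049853.
Union bound over 41 events: 41·0.0049853 = 0.20440.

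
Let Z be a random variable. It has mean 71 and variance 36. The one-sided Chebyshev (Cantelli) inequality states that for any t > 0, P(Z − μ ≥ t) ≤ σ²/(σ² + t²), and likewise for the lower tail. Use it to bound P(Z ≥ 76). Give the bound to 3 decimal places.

Here σ² = 36 and t = 5, so σ² + t² = 61.
Cantelli's bound: 36/61 = 0.5902.

0.590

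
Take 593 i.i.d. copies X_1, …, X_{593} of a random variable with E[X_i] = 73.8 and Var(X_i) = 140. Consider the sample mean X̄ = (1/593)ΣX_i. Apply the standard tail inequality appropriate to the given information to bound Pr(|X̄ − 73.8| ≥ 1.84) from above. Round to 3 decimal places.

With mean and variance of each term known, Chebyshev's inequality bounds the deviation of the sum (or sample mean).
Var(X̄) = Var(X_i)/n = 140/593 = 0.23609.
Chebyshev: Pr(|X̄ − 73.8| ≥ 1.84) ≤ Var(X̄)/(1.84)² = 140/(593·1.84²) = 0.0697.

0.070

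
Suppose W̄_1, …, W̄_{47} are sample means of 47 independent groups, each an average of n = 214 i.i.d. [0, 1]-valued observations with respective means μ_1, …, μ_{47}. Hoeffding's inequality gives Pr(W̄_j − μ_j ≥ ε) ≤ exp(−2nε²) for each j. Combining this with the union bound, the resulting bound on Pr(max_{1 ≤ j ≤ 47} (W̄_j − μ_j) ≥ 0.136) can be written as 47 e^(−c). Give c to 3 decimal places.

7.916

Union bound over the 47 events: Pr(max_{1 ≤ j ≤ 47} (W̄_j − μ_j) ≥ 0.136) ≤ 47·exp(−2nε²) = 47 exp(−2·214·0.136²).
So c = 2·214·0.136² = 7.9163.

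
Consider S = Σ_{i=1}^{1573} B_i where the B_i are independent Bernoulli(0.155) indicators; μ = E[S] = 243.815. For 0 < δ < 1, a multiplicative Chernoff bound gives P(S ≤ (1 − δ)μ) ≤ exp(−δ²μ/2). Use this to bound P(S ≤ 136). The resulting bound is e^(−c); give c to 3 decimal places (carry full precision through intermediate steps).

23.838

Write 136 = (1 − δ)μ, so δ = 1 − 136/243.815 = 0.4422…
Then the exponent is δ²μ/2 = (μ − 136)²/(2μ) = 23.837898.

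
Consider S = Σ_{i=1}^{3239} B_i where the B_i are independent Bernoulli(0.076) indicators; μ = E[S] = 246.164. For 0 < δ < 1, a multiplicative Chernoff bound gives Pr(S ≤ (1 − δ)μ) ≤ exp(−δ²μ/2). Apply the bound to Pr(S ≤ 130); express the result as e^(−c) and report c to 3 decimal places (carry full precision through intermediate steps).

27.409

Write 130 = (1 − δ)μ, so δ = 1 − 130/246.164 = 0.4718968…
Then the exponent is δ²μ/2 = (μ − 130)²/(2μ) = 27.408709.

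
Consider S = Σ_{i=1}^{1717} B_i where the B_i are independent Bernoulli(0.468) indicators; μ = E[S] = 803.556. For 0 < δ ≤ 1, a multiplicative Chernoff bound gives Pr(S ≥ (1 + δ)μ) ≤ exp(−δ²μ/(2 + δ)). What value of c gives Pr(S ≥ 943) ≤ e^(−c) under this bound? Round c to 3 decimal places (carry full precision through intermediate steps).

11.133

Write 943 = (1 + δ)μ, so δ = 943/803.556 − 1 = 0.1735336…
Then the exponent is δ²μ/(2 + δ) = (943 − μ)² / (μ·(2 + δ)) = 11.133127.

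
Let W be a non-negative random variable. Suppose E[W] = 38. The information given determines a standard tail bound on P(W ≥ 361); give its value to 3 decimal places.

0.105

Only the mean of a non-negative variable is known, so Markov's inequality is the applicable tail bound.
Markov's inequality: for a non-negative random variable, P(W ≥ a) ≤ E[W]/a.
Here E[W] = 38 and a = 361, so the bound is 38/361 = 0.1053.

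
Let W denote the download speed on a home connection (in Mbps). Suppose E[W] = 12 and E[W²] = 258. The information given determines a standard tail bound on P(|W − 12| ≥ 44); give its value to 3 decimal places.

The first two moments determine the variance, so Chebyshev's inequality is the sharpest standard bound available.
Var(W) = E[W²] − (E[W])² = 258 − 144 = 114.
Chebyshev's inequality: P(|W − μ| ≥ t) ≤ Var(W)/t² = 114/1936 = 0.0589.

0.059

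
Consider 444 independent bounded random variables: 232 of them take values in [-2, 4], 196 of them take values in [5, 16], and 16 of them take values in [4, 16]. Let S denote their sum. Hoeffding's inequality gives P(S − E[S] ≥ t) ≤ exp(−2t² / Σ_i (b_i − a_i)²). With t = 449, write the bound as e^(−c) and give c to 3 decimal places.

11.731

Σ(b_i − a_i)² = 232·6² + 196·11² + 16·12² = 34372.
c = 2t² / 34372 = 2·449² / 34372 = 11.7305.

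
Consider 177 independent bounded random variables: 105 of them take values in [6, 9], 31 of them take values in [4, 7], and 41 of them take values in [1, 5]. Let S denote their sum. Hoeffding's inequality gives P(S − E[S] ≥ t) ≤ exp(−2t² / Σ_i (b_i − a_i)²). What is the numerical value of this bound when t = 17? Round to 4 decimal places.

Σ(b_i − a_i)² = 105·3² + 31·3² + 41·4² = 1880.
Exponent = 2·17² / 1880 = 0.30745.
Bound = exp(−0.30745) = 0.73532.

0.7353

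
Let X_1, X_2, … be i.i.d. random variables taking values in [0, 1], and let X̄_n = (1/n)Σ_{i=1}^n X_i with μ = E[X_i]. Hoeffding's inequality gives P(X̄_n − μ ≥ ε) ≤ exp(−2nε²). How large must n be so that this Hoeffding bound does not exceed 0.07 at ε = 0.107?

117

Require exp(−2nε²) ≤ 0.07, i.e. 2nε² ≥ ln(1/0.07) = 2.659260.
So n ≥ 2.659260 / (2·0.107²) = 116.135.
The smallest integer n is 117.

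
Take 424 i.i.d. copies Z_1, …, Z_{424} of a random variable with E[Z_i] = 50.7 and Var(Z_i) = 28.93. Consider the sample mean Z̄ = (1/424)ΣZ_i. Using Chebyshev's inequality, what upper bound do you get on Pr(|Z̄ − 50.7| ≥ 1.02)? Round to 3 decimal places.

0.066

Var(Z̄) = Var(Z_i)/n = 28.93/424 = 0.068231.
Chebyshev: Pr(|Z̄ − 50.7| ≥ 1.02) ≤ Var(Z̄)/(1.02)² = 28.93/(424·1.02²) = 0.0656.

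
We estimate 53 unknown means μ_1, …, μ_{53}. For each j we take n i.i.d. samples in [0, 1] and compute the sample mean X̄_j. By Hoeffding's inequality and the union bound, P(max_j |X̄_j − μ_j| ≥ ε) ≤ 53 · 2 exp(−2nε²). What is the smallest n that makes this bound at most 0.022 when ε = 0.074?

775

Need 2·53·exp(−2nε²) ≤ 0.022, i.e. exp(−2nε²) ≤ 0.022/106.
So 2nε² ≥ ln(106/0.022) = 8.480152.
Hence n ≥ 8.480152/(2·0.074²) = 774.302.
The smallest integer n is 775.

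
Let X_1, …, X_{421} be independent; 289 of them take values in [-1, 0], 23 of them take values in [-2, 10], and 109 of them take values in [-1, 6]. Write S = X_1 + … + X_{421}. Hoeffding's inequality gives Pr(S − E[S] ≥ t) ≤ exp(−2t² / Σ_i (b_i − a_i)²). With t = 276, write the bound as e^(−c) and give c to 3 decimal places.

Σ(b_i − a_i)² = 289·1² + 23·12² + 109·7² = 8942.
c = 2t² / 8942 = 2·276² / 8942 = 17.0378.

17.038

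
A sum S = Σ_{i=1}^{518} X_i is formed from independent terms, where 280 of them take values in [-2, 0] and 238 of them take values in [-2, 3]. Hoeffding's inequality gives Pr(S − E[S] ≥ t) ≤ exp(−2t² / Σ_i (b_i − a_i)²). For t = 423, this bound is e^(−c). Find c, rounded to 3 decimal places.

50.616

Σ(b_i − a_i)² = 280·2² + 238·5² = 7070.
c = 2t² / 7070 = 2·423² / 7070 = 50.6164.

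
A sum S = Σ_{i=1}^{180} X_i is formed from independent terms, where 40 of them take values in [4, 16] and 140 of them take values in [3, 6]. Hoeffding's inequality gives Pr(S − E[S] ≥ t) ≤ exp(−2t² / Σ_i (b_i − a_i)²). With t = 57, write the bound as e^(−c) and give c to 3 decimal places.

Σ(b_i − a_i)² = 40·12² + 140·3² = 7020.
c = 2t² / 7020 = 2·57² / 7020 = 0.9256.

0.926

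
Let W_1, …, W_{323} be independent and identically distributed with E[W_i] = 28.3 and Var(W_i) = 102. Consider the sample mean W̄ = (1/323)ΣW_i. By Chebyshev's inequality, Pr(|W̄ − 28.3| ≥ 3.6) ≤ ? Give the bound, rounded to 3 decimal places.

Var(W̄) = Var(W_i)/n = 102/323 = 0.31579.
Chebyshev: Pr(|W̄ − 28.3| ≥ 3.6) ≤ Var(W̄)/(3.6)² = 102/(323·3.6²) = 0.0244.

0.024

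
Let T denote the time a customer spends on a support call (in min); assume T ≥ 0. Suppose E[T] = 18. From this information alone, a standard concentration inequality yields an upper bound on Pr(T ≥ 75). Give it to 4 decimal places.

Only the mean of a non-negative variable is known, so Markov's inequality is the applicable tail bound.
Markov's inequality: for a non-negative random variable, Pr(T ≥ a) ≤ E[T]/a.
Here E[T] = 18 and a = 75, so the bound is 18/75 = 0.2400.

0.2400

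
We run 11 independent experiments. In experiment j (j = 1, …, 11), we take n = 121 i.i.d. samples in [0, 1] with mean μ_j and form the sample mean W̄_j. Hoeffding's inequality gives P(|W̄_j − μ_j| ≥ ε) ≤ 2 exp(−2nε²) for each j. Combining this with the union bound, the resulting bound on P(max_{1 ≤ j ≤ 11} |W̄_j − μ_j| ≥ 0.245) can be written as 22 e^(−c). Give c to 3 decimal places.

Union bound over the 11 events: P(max_{1 ≤ j ≤ 11} |W̄_j − μ_j| ≥ 0.245) ≤ 11·2·exp(−2nε²) = 22 exp(−2·121·0.245²).
So c = 2·121·0.245² = 14.5260.

14.526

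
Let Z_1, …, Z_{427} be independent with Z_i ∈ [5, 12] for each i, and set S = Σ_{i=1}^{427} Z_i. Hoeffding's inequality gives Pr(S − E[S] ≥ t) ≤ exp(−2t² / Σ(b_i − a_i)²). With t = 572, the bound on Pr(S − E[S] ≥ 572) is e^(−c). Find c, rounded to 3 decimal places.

Σ(b_i − a_i)² = 427·(7)² = 20923.
c = 2t²/20923 = 2·572²/20923 = 31.2751.

31.275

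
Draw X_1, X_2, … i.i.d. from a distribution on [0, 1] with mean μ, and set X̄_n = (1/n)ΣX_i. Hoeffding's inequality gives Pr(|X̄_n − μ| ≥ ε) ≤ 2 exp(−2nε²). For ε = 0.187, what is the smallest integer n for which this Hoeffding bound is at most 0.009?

78

Require 2·exp(−2nε²) ≤ 0.009, i.e. 2nε² ≥ ln(2/0.009) = 5.403678.
So n ≥ 5.403678 / (2·0.187²) = 77.264.
The smallest integer n is 78.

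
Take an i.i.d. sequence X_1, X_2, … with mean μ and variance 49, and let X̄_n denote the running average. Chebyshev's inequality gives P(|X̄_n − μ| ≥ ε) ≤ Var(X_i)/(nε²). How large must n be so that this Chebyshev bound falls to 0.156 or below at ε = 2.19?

Require 49/(n·2.19²) ≤ 0.156, i.e. n ≥ 49/(0.156·2.19²) = 65.491.
The smallest integer n is 66.

66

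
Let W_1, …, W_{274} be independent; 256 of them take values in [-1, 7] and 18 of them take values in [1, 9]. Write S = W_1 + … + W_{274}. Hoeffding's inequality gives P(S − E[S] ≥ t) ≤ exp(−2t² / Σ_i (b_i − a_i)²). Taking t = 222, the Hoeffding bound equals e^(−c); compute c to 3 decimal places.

5.621

Σ(b_i − a_i)² = 256·8² + 18·8² = 17536.
c = 2t² / 17536 = 2·222² / 17536 = 5.6209.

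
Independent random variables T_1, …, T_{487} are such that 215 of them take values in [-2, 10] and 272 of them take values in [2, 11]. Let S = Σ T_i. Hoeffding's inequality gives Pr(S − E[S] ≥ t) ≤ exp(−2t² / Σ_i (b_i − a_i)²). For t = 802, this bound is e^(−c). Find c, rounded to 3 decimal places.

Σ(b_i − a_i)² = 215·12² + 272·9² = 52992.
c = 2t² / 52992 = 2·802² / 52992 = 24.2755.

24.276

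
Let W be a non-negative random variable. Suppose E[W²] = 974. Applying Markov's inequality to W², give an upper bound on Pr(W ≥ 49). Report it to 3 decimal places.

Since W ≥ 0, the event {W ≥ 49} is the same as {W² ≥ 2401}.
Markov's inequality applied to W² gives Pr(W² ≥ 2401) ≤ E[W²]/2401 = 974/2401 = 0.4057.

0.406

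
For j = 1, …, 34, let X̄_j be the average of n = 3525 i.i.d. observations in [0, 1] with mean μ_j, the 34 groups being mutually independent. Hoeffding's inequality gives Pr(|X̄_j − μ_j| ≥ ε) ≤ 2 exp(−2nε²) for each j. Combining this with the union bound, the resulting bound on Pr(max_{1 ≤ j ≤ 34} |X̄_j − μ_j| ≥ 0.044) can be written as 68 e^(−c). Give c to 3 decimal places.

Union bound over the 34 events: Pr(max_{1 ≤ j ≤ 34} |X̄_j − μ_j| ≥ 0.044) ≤ 34·2·exp(−2nε²) = 68 exp(−2·3525·0.044²).
So c = 2·3525·0.044² = 13.6488.

13.649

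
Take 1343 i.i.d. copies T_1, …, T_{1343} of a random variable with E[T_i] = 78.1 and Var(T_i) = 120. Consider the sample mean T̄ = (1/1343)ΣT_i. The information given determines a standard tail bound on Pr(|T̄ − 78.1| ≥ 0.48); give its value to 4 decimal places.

With mean and variance of each term known, Chebyshev's inequality bounds the deviation of the sum (or sample mean).
Var(T̄) = Var(T_i)/n = 120/1343 = 0.089352.
Chebyshev: Pr(|T̄ − 78.1| ≥ 0.48) ≤ Var(T̄)/(0.48)² = 120/(1343·0.48²) = 0.3878.

0.3878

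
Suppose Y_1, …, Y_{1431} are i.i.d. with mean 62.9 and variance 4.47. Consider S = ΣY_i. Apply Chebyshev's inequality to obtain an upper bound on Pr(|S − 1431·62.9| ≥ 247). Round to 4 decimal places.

0.1048

Var(S) = n·Var(Y_i) = 1431·4.47 = 6396.57.
Chebyshev: Pr(|S − 1431·62.9| ≥ 247) ≤ Var(S)/247² = 6396.57/61009 = 0.1048.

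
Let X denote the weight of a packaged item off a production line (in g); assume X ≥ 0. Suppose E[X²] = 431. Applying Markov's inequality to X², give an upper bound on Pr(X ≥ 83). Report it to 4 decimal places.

0.0626

Since X ≥ 0, the event {X ≥ 83} is the same as {X² ≥ 6889}.
Markov's inequality applied to X² gives Pr(X² ≥ 6889) ≤ E[X²]/6889 = 431/6889 = 0.0626.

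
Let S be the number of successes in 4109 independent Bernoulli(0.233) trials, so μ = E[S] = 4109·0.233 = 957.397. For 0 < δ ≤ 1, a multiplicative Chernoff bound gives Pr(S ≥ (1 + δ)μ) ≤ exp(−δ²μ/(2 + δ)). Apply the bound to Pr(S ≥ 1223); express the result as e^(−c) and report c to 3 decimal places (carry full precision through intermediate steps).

Write 1223 = (1 + δ)μ, so δ = 1223/957.397 − 1 = 0.277422…
Then the exponent is δ²μ/(2 + δ) = (1223 − μ)² / (μ·(2 + δ)) = 32.354178.

32.354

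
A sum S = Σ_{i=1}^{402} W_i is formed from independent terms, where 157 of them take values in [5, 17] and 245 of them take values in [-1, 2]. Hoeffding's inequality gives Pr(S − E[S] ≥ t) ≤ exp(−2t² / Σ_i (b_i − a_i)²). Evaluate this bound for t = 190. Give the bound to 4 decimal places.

0.0545

Σ(b_i − a_i)² = 157·12² + 245·3² = 24813.
Exponent = 2·190² / 24813 = 2.90977.
Bound = exp(−2.90977) = 0.05449.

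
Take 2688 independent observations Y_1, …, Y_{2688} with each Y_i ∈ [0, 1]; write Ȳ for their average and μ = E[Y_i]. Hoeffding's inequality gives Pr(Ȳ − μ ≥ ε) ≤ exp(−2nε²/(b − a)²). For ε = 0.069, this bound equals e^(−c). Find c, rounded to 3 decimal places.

c = 2nε²/(b − a)² = 2·2688·0.069² / 1² = 25.5951.

25.595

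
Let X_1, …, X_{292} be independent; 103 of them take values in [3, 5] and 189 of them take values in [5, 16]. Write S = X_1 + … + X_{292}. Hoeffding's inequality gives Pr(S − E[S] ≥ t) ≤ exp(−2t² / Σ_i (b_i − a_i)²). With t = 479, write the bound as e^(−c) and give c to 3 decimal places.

Σ(b_i − a_i)² = 103·2² + 189·11² = 23281.
c = 2t² / 23281 = 2·479² / 23281 = 19.7106.

19.711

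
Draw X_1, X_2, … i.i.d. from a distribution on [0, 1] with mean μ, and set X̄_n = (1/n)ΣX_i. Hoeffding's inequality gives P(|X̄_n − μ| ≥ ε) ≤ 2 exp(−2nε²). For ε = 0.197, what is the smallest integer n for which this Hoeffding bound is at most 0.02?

60

Require 2·exp(−2nε²) ≤ 0.02, i.e. 2nε² ≥ ln(2/0.02) = 4.605170.
So n ≥ 4.605170 / (2·0.197²) = 59.331.
The smallest integer n is 60.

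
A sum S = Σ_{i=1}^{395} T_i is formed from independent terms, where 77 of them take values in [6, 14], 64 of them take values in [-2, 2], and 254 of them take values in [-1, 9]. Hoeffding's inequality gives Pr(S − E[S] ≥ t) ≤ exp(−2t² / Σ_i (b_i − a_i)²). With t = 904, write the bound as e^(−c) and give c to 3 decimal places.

Σ(b_i − a_i)² = 77·8² + 64·4² + 254·10² = 31352.
c = 2t² / 31352 = 2·904² / 31352 = 52.1317.

52.132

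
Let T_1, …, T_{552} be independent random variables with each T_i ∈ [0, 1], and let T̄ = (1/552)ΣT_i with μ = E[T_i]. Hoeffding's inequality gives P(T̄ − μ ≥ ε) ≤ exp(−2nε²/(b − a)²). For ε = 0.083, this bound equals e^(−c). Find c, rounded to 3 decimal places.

c = 2nε²/(b − a)² = 2·552·0.083² / 1² = 7.6055.

7.605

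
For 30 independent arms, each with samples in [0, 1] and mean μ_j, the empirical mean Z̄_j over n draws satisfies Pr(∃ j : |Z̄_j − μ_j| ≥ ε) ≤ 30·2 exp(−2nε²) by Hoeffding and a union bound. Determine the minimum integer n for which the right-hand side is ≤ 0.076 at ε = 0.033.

Need 2·30·exp(−2nε²) ≤ 0.076, i.e. exp(−2nε²) ≤ 0.076/60.
So 2nε² ≥ ln(60/0.076) = 6.671367.
Hence n ≥ 6.671367/(2·0.033²) = 3063.070.
The smallest integer n is 3064.

3064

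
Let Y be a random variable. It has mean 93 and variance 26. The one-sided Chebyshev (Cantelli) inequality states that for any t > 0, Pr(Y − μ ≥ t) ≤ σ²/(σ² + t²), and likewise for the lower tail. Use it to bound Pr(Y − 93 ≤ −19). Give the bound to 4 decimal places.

Here σ² = 26 and t = 19, so σ² + t² = 387.
Cantelli's bound: 26/387 = 0.0672.

0.0672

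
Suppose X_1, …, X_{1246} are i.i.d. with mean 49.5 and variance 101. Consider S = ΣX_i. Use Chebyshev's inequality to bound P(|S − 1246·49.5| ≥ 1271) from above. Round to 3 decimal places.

0.078

Var(S) = n·Var(X_i) = 1246·101 = 125846.
Chebyshev: P(|S − 1246·49.5| ≥ 1271) ≤ Var(S)/1271² = 125846/1615441 = 0.0779.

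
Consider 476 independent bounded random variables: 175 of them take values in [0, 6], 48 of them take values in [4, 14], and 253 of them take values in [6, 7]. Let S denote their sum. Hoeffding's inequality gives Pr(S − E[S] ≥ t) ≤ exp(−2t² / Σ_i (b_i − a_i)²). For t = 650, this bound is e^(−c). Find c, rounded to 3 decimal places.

Σ(b_i − a_i)² = 175·6² + 48·10² + 253·1² = 11353.
c = 2t² / 11353 = 2·650² / 11353 = 74.4297.

74.430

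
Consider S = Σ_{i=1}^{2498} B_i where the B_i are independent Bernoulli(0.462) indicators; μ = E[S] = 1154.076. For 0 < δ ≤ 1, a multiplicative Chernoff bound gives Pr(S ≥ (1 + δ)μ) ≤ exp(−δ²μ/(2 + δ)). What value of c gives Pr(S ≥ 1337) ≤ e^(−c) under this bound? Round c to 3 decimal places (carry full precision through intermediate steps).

13.432

Write 1337 = (1 + δ)μ, so δ = 1337/1154.076 − 1 = 0.1585026…
Then the exponent is δ²μ/(2 + δ) = (1337 − μ)² / (μ·(2 + δ)) = 13.432424.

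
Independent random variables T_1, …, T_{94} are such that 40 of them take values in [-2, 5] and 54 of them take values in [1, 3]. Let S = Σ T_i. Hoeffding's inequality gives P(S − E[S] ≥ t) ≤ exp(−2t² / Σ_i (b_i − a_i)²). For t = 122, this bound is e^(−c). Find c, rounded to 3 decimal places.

13.680

Σ(b_i − a_i)² = 40·7² + 54·2² = 2176.
c = 2t² / 2176 = 2·122² / 2176 = 13.6801.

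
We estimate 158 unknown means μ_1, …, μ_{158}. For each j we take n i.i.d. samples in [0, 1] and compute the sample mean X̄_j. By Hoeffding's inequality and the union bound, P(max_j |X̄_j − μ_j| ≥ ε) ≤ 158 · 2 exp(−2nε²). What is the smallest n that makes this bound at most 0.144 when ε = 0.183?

Need 2·158·exp(−2nε²) ≤ 0.144, i.e. exp(−2nε²) ≤ 0.144/316.
So 2nε² ≥ ln(316/0.144) = 7.693684.
Hence n ≥ 7.693684/(2·0.183²) = 114.869.
The smallest integer n is 115.

115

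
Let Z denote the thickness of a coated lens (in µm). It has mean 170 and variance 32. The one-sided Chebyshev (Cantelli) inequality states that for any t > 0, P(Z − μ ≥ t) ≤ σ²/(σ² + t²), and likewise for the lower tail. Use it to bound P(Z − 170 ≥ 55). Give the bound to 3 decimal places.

Here σ² = 32 and t = 55, so σ² + t² = 3057.
Cantelli's bound: 32/3057 = 0.0105.

0.010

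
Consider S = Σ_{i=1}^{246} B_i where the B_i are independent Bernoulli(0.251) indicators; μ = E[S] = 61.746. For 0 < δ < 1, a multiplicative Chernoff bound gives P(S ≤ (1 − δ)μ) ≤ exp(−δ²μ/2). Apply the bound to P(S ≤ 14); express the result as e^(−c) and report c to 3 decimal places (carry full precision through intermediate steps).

Write 14 = (1 − δ)μ, so δ = 1 − 14/61.746 = 0.7732647…
Then the exponent is δ²μ/2 = (μ − 14)²/(2μ) = 18.460147.

18.460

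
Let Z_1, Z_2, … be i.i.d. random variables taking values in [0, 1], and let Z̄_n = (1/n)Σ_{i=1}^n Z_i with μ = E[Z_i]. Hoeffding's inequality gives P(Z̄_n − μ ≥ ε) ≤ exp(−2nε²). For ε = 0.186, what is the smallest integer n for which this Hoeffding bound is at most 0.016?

Require exp(−2nε²) ≤ 0.016, i.e. 2nε² ≥ ln(1/0.016) = 4.135167.
So n ≥ 4.135167 / (2·0.186²) = 59.764.
The smallest integer n is 60.

60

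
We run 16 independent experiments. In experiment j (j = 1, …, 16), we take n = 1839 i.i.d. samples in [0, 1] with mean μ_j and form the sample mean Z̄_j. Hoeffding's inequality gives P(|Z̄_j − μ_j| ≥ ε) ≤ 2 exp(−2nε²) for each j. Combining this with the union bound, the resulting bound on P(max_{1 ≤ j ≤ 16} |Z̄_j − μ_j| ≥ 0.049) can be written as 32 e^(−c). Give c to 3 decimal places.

8.831

Union bound over the 16 events: P(max_{1 ≤ j ≤ 16} |Z̄_j − μ_j| ≥ 0.049) ≤ 16·2·exp(−2nε²) = 32 exp(−2·1839·0.049²).
So c = 2·1839·0.049² = 8.8309.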